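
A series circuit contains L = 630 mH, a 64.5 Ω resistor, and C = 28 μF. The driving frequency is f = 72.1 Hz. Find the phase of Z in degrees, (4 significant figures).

ω = 2πf = 453.0 rad/s
X_L = ωL = 285.4 Ω
X_C = 1/(ωC) = 78.84 Ω
Net reactance X = X_L − X_C = 206.6 Ω
Z = 64.50 + j206.6 Ω
|Z| = √(64.50² + 206.6²) = 216.4 Ω
∠Z = arctan(206.6/64.50) = 72.66°

72.66°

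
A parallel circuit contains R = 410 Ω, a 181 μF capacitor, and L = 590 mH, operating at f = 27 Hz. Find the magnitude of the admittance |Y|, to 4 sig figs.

20.86 mS

ω = 2πf = 169.6 rad/s
X_L = ωL = 100.1 Ω
X_C = 1/(ωC) = 32.57 Ω
Parallel: admittances add. Y = 1/R + 1/(jωL) + jωC
Y = (0.002439 + j0.02072) S
|Y| = 0.02086 S → |Z| = 1/|Y| = 47.94 Ω, ∠Z = −∠Y = -83.28°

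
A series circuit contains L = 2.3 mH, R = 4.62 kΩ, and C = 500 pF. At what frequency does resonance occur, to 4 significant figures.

148.4 kHz

ω₀ = 1/√(LC) = 1/√(0.0023 × 5e-10) = 932500 rad/s
f₀ = ω₀/(2π) = 148.4 kHz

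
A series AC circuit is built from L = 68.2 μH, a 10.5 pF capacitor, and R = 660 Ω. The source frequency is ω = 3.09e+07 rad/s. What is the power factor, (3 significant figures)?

X_L = ωL = 2110 Ω
X_C = 1/(ωC) = 3080 Ω
Net reactance X = X_L − X_C = -975 Ω
Z = 660 − j975 Ω
|Z| = √(660² + 975²) = 1180 Ω
∠Z = arctan(-975/660) = -55.9°
cos φ = cos(-55.9°) = 0.561

0.561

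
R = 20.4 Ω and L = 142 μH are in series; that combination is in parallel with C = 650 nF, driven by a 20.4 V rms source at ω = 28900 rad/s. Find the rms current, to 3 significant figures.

X_L = ωL = 4.10 Ω
X_C = 1/(ωC) = 53.2 Ω
Branch 1 (R+jX_L): Z₁ = 20.4 + j4.10 Ω, |Z₁| = 20.8 Ω
Branch 2 (−jX_C): Z₂ = −j53.2 Ω
Parallel: Z = Z₁Z₂/(Z₁+Z₂), |Z| = 20.8 Ω, ∠Z = -11.2°
I = V/|Z| = 20.4/20.8 = 980 mA

980 mA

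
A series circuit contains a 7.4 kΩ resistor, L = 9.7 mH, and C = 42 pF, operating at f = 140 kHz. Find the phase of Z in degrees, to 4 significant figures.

ω = 2πf = 879600 rad/s
X_L = ωL = 8533 Ω
X_C = 1/(ωC) = 27070 Ω
Net reactance X = X_L − X_C = -18530 Ω
Z = 7400 − j18530 Ω
|Z| = √(7400² + 18530²) = 19960 Ω
∠Z = arctan(-18530/7400) = -68.24°

-68.24°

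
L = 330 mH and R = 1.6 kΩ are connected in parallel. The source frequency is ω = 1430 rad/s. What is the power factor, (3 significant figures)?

X_L = ωL = 472 Ω
Parallel: admittances add. Y = 1/R + 1/(jωL)
Y = (0.000625 − j0.00212) S
|Y| = 0.00221 S → |Z| = 1/|Y| = 453 Ω, ∠Z = −∠Y = 73.6°
cos φ = cos(73.6°) = 0.283

0.283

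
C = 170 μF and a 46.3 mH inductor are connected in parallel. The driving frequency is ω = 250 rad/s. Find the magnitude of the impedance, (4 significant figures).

X_L = ωL = 11.58 Ω
X_C = 1/(ωC) = 23.53 Ω
Parallel: admittances add. Y = 1/(jωL) + jωC
Y = (0 − j0.04389) S
|Y| = 0.04389 S → |Z| = 1/|Y| = 22.78 Ω, ∠Z = −∠Y = 90.00°

22.78 Ω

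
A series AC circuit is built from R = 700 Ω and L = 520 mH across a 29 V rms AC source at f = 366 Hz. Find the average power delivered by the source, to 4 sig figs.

ω = 2πf = 2300 rad/s
X_L = ωL = 1196 Ω
Z = 700.0 + j1196 Ω
|Z| = √(700.0² + 1196²) = 1386 Ω
∠Z = arctan(1196/700.0) = 59.66°
I = V/|Z| = 20.93 mA
P = VI cos φ = 29 × 0.02093 × cos(59.66°) = 306.6 mW

306.6 mW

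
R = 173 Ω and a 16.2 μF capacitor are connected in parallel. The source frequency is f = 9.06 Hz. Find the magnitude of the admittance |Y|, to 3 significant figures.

5.85 mS

ω = 2πf = 56.93 rad/s
X_C = 1/(ωC) = 1080 Ω
Parallel: admittances add. Y = 1/R + jωC
Y = (0.00578 + j0.000922) S
|Y| = 0.00585 S → |Z| = 1/|Y| = 171 Ω, ∠Z = −∠Y = -9.06°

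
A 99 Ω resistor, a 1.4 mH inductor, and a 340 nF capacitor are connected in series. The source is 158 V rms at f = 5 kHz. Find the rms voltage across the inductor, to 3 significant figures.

ω = 2πf = 31420 rad/s
X_L = ωL = 44.0 Ω
X_C = 1/(ωC) = 93.6 Ω
Net reactance X = X_L − X_C = -49.6 Ω
Z = 99.0 − j49.6 Ω
|Z| = √(99.0² + 49.6²) = 111 Ω
I = V/|Z| = 1.43 A
V_L = I·|Z_L| = 1.43 × 44.0 = 62.7 V

62.7 V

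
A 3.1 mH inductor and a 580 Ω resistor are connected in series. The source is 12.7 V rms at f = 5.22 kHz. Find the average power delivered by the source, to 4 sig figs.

ω = 2πf = 32800 rad/s
X_L = ωL = 101.7 Ω
Z = 580.0 + j101.7 Ω
|Z| = √(580.0² + 101.7²) = 588.8 Ω
∠Z = arctan(101.7/580.0) = 9.943°
I = V/|Z| = 21.57 mA
P = VI cos φ = 12.7 × 0.02157 × cos(9.943°) = 269.8 mW

269.8 mW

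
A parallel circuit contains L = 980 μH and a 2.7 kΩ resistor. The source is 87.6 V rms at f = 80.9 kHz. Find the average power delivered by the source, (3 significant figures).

ω = 2πf = 508300 rad/s
X_L = ωL = 498 Ω
Parallel: admittances add. Y = 1/R + 1/(jωL)
Y = (0.000370 − j0.00201) S
|Y| = 0.00204 S → |Z| = 1/|Y| = 490 Ω, ∠Z = −∠Y = 79.5°
I = V/|Z| = 179 mA
P = VI cos φ = 87.6 × 0.179 × cos(79.5°) = 2.84 W

2.84 W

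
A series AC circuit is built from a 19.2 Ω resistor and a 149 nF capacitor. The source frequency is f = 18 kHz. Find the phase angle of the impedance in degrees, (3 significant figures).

-72.1°

ω = 2πf = 113100 rad/s
X_C = 1/(ωC) = 59.3 Ω
Z = 19.2 − j59.3 Ω
|Z| = √(19.2² + 59.3²) = 62.4 Ω
∠Z = arctan(-59.3/19.2) = -72.1°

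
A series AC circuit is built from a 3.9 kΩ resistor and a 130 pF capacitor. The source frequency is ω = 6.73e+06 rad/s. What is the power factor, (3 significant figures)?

0.960

X_C = 1/(ωC) = 1140 Ω
Z = 3900 − j1140 Ω
|Z| = √(3900² + 1140²) = 4060 Ω
∠Z = arctan(-1140/3900) = -16.3°
cos φ = cos(-16.3°) = 0.960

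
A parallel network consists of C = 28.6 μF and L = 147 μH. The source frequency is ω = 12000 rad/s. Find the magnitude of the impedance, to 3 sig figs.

X_L = ωL = 1.76 Ω
X_C = 1/(ωC) = 2.91 Ω
Parallel: admittances add. Y = 1/(jωL) + jωC
Y = (0 − j0.224) S
|Y| = 0.224 S → |Z| = 1/|Y| = 4.47 Ω, ∠Z = −∠Y = 90.0°

4.47 Ω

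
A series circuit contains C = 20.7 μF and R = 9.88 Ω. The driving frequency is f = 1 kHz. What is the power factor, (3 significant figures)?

ω = 2πf = 6283 rad/s
X_C = 1/(ωC) = 7.69 Ω
Z = 9.88 − j7.69 Ω
|Z| = √(9.88² + 7.69²) = 12.5 Ω
∠Z = arctan(-7.69/9.88) = -37.9°
cos φ = cos(-37.9°) = 0.789

0.789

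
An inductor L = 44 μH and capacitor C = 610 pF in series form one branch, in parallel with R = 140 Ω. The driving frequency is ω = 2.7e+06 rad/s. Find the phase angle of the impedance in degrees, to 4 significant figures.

-16.00°

X_L = ωL = 118.8 Ω
X_C = 1/(ωC) = 607.2 Ω
Branch 1: Z₁ = R = 140.0 Ω
Branch 2 (series LC): Z₂ = j(X_L − X_C) = −j488.4 Ω
Parallel: Z = Z₁Z₂/(Z₁+Z₂), |Z| = 134.6 Ω, ∠Z = -16.00°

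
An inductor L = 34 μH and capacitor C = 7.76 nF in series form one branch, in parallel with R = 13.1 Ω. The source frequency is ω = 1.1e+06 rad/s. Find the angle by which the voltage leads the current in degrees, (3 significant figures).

X_L = ωL = 37.4 Ω
X_C = 1/(ωC) = 117 Ω
Branch 1: Z₁ = R = 13.1 Ω
Branch 2 (series LC): Z₂ = j(X_L − X_C) = −j79.8 Ω
Parallel: Z = Z₁Z₂/(Z₁+Z₂), |Z| = 12.9 Ω, ∠Z = -9.33°

-9.33°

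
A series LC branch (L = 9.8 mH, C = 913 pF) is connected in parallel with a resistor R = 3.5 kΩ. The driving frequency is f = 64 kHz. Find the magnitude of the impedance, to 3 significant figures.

ω = 2πf = 402100 rad/s
X_L = ωL = 3940 Ω
X_C = 1/(ωC) = 2720 Ω
Branch 1: Z₁ = R = 3500 Ω
Branch 2 (series LC): Z₂ = j(X_L − X_C) = j1220 Ω
Parallel: Z = Z₁Z₂/(Z₁+Z₂), |Z| = 1150 Ω, ∠Z = 70.8°

1150 Ω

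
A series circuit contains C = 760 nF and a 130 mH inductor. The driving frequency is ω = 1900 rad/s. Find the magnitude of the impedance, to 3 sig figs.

446 Ω

X_L = ωL = 247 Ω
X_C = 1/(ωC) = 693 Ω
Net reactance X = X_L − X_C = -446 Ω
Z = − j446 Ω
|Z| = √(0² + 446²) = 446 Ω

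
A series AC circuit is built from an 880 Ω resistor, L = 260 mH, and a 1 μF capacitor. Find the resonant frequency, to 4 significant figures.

312.1 Hz

ω₀ = 1/√(LC) = 1/√(0.26 × 1e-06) = 1961 rad/s
f₀ = ω₀/(2π) = 312.1 Hz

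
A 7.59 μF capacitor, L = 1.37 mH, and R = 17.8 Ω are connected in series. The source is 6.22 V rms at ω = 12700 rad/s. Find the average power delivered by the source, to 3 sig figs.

X_L = ωL = 17.4 Ω
X_C = 1/(ωC) = 10.4 Ω
Net reactance X = X_L − X_C = 7.02 Ω
Z = 17.8 + j7.02 Ω
|Z| = √(17.8² + 7.02²) = 19.1 Ω
∠Z = arctan(7.02/17.8) = 21.5°
I = V/|Z| = 325 mA
P = VI cos φ = 6.22 × 0.325 × cos(21.5°) = 1.88 W

1.88 W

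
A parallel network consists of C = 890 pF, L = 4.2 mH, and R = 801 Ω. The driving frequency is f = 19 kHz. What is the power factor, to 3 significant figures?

0.552

ω = 2πf = 119400 rad/s
X_L = ωL = 501 Ω
X_C = 1/(ωC) = 9410 Ω
Parallel: admittances add. Y = 1/R + 1/(jωL) + jωC
Y = (0.00125 − j0.00189) S
|Y| = 0.00226 S → |Z| = 1/|Y| = 442 Ω, ∠Z = −∠Y = 56.5°
cos φ = cos(56.5°) = 0.552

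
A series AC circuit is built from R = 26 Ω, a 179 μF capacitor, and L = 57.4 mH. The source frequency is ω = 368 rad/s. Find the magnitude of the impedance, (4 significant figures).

26.67 Ω

X_L = ωL = 21.12 Ω
X_C = 1/(ωC) = 15.18 Ω
Net reactance X = X_L − X_C = 5.942 Ω
Z = 26.00 + j5.942 Ω
|Z| = √(26.00² + 5.942²) = 26.67 Ω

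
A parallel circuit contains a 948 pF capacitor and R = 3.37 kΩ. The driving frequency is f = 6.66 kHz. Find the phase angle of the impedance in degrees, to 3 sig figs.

ω = 2πf = 41850 rad/s
X_C = 1/(ωC) = 25200 Ω
Parallel: admittances add. Y = 1/R + jωC
Y = (0.000297 + j3.97e-05) S
|Y| = 0.000299 S → |Z| = 1/|Y| = 3340 Ω, ∠Z = −∠Y = -7.61°

-7.61°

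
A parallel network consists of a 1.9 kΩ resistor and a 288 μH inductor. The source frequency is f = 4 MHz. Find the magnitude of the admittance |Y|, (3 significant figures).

544 μS

ω = 2πf = 2.513e+07 rad/s
X_L = ωL = 7240 Ω
Parallel: admittances add. Y = 1/R + 1/(jωL)
Y = (0.000526 − j0.000138) S
|Y| = 0.000544 S → |Z| = 1/|Y| = 1840 Ω, ∠Z = −∠Y = 14.7°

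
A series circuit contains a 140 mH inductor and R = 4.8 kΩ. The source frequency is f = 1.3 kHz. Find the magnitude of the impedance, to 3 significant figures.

ω = 2πf = 8168 rad/s
X_L = ωL = 1140 Ω
Z = 4800 + j1140 Ω
|Z| = √(4800² + 1140²) = 4930 Ω

4930 Ω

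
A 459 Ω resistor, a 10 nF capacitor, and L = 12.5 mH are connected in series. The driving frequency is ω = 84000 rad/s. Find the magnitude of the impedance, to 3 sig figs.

480 Ω

X_L = ωL = 1050 Ω
X_C = 1/(ωC) = 1190 Ω
Net reactance X = X_L − X_C = -140 Ω
Z = 459 − j140 Ω
|Z| = √(459² + 140²) = 480 Ω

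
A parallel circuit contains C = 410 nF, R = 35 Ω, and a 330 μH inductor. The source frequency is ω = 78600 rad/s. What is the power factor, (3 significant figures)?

0.976

X_L = ωL = 25.9 Ω
X_C = 1/(ωC) = 31.0 Ω
Parallel: admittances add. Y = 1/R + 1/(jωL) + jωC
Y = (0.0286 − j0.00633) S
|Y| = 0.0293 S → |Z| = 1/|Y| = 34.2 Ω, ∠Z = −∠Y = 12.5°
cos φ = cos(12.5°) = 0.976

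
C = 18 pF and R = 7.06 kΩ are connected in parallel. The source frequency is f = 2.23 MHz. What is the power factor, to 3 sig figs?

0.490

ω = 2πf = 1.401e+07 rad/s
X_C = 1/(ωC) = 3960 Ω
Parallel: admittances add. Y = 1/R + jωC
Y = (0.000142 + j0.000252) S
|Y| = 0.000289 S → |Z| = 1/|Y| = 3460 Ω, ∠Z = −∠Y = -60.7°
cos φ = cos(-60.7°) = 0.490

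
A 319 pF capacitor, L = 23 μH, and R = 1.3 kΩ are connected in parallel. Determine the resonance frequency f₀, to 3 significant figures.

1.86 MHz

ω₀ = 1/√(LC) = 1/√(2.3e-05 × 3.19e-10) = 1.167e+07 rad/s
f₀ = ω₀/(2π) = 1.86 MHz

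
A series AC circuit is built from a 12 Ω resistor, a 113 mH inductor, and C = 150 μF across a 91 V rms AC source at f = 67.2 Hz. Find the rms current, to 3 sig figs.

2.67 A

ω = 2πf = 422.2 rad/s
X_L = ωL = 47.7 Ω
X_C = 1/(ωC) = 15.8 Ω
Net reactance X = X_L − X_C = 31.9 Ω
Z = 12.0 + j31.9 Ω
|Z| = √(12.0² + 31.9²) = 34.1 Ω
I = V/|Z| = 91/34.1 = 2.67 A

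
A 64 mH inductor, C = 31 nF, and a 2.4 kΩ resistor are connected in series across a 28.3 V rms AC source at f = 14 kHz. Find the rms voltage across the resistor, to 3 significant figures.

ω = 2πf = 87960 rad/s
X_L = ωL = 5630 Ω
X_C = 1/(ωC) = 367 Ω
Net reactance X = X_L − X_C = 5260 Ω
Z = 2400 + j5260 Ω
|Z| = √(2400² + 5260²) = 5780 Ω
I = V/|Z| = 4.89 mA
V_R = I·|Z_R| = 0.00489 × 2400 = 11.7 V

11.7 V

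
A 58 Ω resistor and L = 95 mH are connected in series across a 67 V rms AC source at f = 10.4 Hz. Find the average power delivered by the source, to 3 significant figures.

ω = 2πf = 65.35 rad/s
X_L = ωL = 6.21 Ω
Z = 58.0 + j6.21 Ω
|Z| = √(58.0² + 6.21²) = 58.3 Ω
∠Z = arctan(6.21/58.0) = 6.11°
I = V/|Z| = 1.15 A
P = VI cos φ = 67 × 1.15 × cos(6.11°) = 76.5 W

76.5 W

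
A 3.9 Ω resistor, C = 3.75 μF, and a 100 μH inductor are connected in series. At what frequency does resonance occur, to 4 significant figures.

8.219 kHz

ω₀ = 1/√(LC) = 1/√(0.0001 × 3.75e-06) = 51640 rad/s
f₀ = ω₀/(2π) = 8.219 kHz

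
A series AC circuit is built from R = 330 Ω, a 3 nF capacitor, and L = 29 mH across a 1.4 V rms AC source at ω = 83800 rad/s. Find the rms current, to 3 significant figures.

X_L = ωL = 2430 Ω
X_C = 1/(ωC) = 3980 Ω
Net reactance X = X_L − X_C = -1550 Ω
Z = 330 − j1550 Ω
|Z| = √(330² + 1550²) = 1580 Ω
I = V/|Z| = 1.4/1580 = 885 μA

885 μA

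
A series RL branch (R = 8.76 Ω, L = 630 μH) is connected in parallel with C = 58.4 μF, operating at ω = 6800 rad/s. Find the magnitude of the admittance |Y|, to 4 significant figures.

X_L = ωL = 4.284 Ω
X_C = 1/(ωC) = 2.518 Ω
Branch 1 (R+jX_L): Z₁ = 8.760 + j4.284 Ω, |Z₁| = 9.751 Ω
Branch 2 (−jX_C): Z₂ = −j2.518 Ω
Parallel: Z = Z₁Z₂/(Z₁+Z₂), |Z| = 2.748 Ω, ∠Z = -75.34°
|Y| = 1/|Z| = 363.9 mS

363.9 mS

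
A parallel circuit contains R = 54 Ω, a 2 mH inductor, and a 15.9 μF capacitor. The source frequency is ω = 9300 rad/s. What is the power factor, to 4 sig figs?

0.1931

X_L = ωL = 18.60 Ω
X_C = 1/(ωC) = 6.763 Ω
Parallel: admittances add. Y = 1/R + 1/(jωL) + jωC
Y = (0.01852 + j0.09411) S
|Y| = 0.09591 S → |Z| = 1/|Y| = 10.43 Ω, ∠Z = −∠Y = -78.87°
cos φ = cos(-78.87°) = 0.1931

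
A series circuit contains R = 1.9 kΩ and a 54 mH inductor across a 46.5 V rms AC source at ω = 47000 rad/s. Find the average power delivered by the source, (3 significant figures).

X_L = ωL = 2540 Ω
Z = 1900 + j2540 Ω
|Z| = √(1900² + 2540²) = 3170 Ω
∠Z = arctan(2540/1900) = 53.2°
I = V/|Z| = 14.7 mA
P = VI cos φ = 46.5 × 0.0147 × cos(53.2°) = 409 mW

409 mW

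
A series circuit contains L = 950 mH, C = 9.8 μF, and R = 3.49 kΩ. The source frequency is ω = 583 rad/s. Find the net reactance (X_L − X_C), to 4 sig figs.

X_L = ωL = 553.9 Ω
X_C = 1/(ωC) = 175.0 Ω
X = 553.9 − 175.0 = 378.8 Ω

378.8 Ω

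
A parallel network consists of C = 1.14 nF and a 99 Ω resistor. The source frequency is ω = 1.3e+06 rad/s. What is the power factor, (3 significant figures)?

0.989

X_C = 1/(ωC) = 675 Ω
Parallel: admittances add. Y = 1/R + jωC
Y = (0.0101 + j0.00148) S
|Y| = 0.0102 S → |Z| = 1/|Y| = 98.0 Ω, ∠Z = −∠Y = -8.35°
cos φ = cos(-8.35°) = 0.989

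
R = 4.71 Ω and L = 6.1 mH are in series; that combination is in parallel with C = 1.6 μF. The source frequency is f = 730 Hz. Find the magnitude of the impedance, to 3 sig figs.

35.7 Ω

ω = 2πf = 4587 rad/s
X_L = ωL = 28.0 Ω
X_C = 1/(ωC) = 136 Ω
Branch 1 (R+jX_L): Z₁ = 4.71 + j28.0 Ω, |Z₁| = 28.4 Ω
Branch 2 (−jX_C): Z₂ = −j136 Ω
Parallel: Z = Z₁Z₂/(Z₁+Z₂), |Z| = 35.7 Ω, ∠Z = 78.0°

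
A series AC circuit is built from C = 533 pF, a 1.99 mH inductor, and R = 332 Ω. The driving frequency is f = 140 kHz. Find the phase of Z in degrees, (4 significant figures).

ω = 2πf = 879600 rad/s
X_L = ωL = 1750 Ω
X_C = 1/(ωC) = 2133 Ω
Net reactance X = X_L − X_C = -382.4 Ω
Z = 332.0 − j382.4 Ω
|Z| = √(332.0² + 382.4²) = 506.4 Ω
∠Z = arctan(-382.4/332.0) = -49.03°

-49.03°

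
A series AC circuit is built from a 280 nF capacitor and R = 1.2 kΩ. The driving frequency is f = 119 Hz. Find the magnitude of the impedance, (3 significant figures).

ω = 2πf = 747.7 rad/s
X_C = 1/(ωC) = 4780 Ω
Z = 1200 − j4780 Ω
|Z| = √(1200² + 4780²) = 4920 Ω

4920 Ω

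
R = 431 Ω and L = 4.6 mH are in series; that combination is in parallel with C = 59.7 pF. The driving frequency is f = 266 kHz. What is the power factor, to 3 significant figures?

ω = 2πf = 1.671e+06 rad/s
X_L = ωL = 7690 Ω
X_C = 1/(ωC) = 10000 Ω
Branch 1 (R+jX_L): Z₁ = 431 + j7690 Ω, |Z₁| = 7700 Ω
Branch 2 (−jX_C): Z₂ = −j10000 Ω
Parallel: Z = Z₁Z₂/(Z₁+Z₂), |Z| = 32500 Ω, ∠Z = 76.3°
cos φ = cos(76.3°) = 0.236

0.236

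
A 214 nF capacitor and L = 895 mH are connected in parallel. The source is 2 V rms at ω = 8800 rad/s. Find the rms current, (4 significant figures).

3.512 mA

X_L = ωL = 7876 Ω
X_C = 1/(ωC) = 531.0 Ω
Parallel: admittances add. Y = 1/(jωL) + jωC
Y = (0 + j0.001756) S
|Y| = 0.001756 S → |Z| = 1/|Y| = 569.4 Ω, ∠Z = −∠Y = -90.00°
I = V/|Z| = 2/569.4 = 3.512 mA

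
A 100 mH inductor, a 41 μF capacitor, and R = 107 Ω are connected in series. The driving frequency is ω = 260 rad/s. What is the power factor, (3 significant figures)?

X_L = ωL = 26.0 Ω
X_C = 1/(ωC) = 93.8 Ω
Net reactance X = X_L − X_C = -67.8 Ω
Z = 107 − j67.8 Ω
|Z| = √(107² + 67.8²) = 127 Ω
∠Z = arctan(-67.8/107) = -32.4°
cos φ = cos(-32.4°) = 0.845

0.845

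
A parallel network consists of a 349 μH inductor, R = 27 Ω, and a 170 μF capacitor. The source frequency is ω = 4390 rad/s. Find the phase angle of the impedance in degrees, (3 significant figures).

X_L = ωL = 1.53 Ω
X_C = 1/(ωC) = 1.34 Ω
Parallel: admittances add. Y = 1/R + 1/(jωL) + jωC
Y = (0.0370 + j0.0936) S
|Y| = 0.101 S → |Z| = 1/|Y| = 9.93 Ω, ∠Z = −∠Y = -68.4°

-68.4°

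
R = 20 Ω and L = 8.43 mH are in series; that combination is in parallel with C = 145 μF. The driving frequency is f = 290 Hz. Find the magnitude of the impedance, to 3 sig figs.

ω = 2πf = 1822 rad/s
X_L = ωL = 15.4 Ω
X_C = 1/(ωC) = 3.78 Ω
Branch 1 (R+jX_L): Z₁ = 20.0 + j15.4 Ω, |Z₁| = 25.2 Ω
Branch 2 (−jX_C): Z₂ = −j3.78 Ω
Parallel: Z = Z₁Z₂/(Z₁+Z₂), |Z| = 4.13 Ω, ∠Z = -82.5°

4.13 Ω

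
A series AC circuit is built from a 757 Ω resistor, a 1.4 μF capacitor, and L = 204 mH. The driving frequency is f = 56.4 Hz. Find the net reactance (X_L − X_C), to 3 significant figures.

ω = 2πf = 354.4 rad/s
X_L = ωL = 72.3 Ω
X_C = 1/(ωC) = 2020 Ω
X = 72.3 − 2020 = -1940 Ω

-1940 Ω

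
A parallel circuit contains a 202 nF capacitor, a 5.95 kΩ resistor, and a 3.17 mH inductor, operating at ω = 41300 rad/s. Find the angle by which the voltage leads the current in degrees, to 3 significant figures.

X_L = ωL = 131 Ω
X_C = 1/(ωC) = 120 Ω
Parallel: admittances add. Y = 1/R + 1/(jωL) + jωC
Y = (0.000168 + j0.000704) S
|Y| = 0.000724 S → |Z| = 1/|Y| = 1380 Ω, ∠Z = −∠Y = -76.6°

-76.6°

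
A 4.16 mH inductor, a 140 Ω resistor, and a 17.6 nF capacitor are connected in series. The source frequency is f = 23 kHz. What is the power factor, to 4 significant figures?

0.5584

ω = 2πf = 144500 rad/s
X_L = ωL = 601.2 Ω
X_C = 1/(ωC) = 393.2 Ω
Net reactance X = X_L − X_C = 208.0 Ω
Z = 140.0 + j208.0 Ω
|Z| = √(140.0² + 208.0²) = 250.7 Ω
∠Z = arctan(208.0/140.0) = 56.06°
cos φ = cos(56.06°) = 0.5584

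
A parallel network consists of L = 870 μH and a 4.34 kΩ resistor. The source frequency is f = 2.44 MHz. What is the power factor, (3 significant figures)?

ω = 2πf = 1.533e+07 rad/s
X_L = ωL = 13300 Ω
Parallel: admittances add. Y = 1/R + 1/(jωL)
Y = (0.000230 − j7.5e-05) S
|Y| = 0.000242 S → |Z| = 1/|Y| = 4130 Ω, ∠Z = −∠Y = 18.0°
cos φ = cos(18.0°) = 0.951

0.951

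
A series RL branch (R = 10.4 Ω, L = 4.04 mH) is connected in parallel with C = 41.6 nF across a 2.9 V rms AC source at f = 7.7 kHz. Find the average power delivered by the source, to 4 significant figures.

2.283 mW

ω = 2πf = 48380 rad/s
X_L = ωL = 195.5 Ω
X_C = 1/(ωC) = 496.9 Ω
Branch 1 (R+jX_L): Z₁ = 10.40 + j195.5 Ω, |Z₁| = 195.7 Ω
Branch 2 (−jX_C): Z₂ = −j496.9 Ω
Parallel: Z = Z₁Z₂/(Z₁+Z₂), |Z| = 322.5 Ω, ∠Z = 84.98°
I = V/|Z| = 8.993 mA
P = VI cos φ = 2.9 × 0.008993 × cos(84.98°) = 2.283 mW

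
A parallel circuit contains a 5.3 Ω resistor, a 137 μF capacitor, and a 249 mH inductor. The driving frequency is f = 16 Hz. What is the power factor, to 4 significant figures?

0.9905

ω = 2πf = 100.5 rad/s
X_L = ωL = 25.03 Ω
X_C = 1/(ωC) = 72.61 Ω
Parallel: admittances add. Y = 1/R + 1/(jωL) + jωC
Y = (0.1887 − j0.02618) S
|Y| = 0.1905 S → |Z| = 1/|Y| = 5.250 Ω, ∠Z = −∠Y = 7.898°
cos φ = cos(7.898°) = 0.9905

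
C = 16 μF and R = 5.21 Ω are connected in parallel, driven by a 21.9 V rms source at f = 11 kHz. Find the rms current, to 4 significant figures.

24.58 A

ω = 2πf = 69120 rad/s
X_C = 1/(ωC) = 0.9043 Ω
Parallel: admittances add. Y = 1/R + jωC
Y = (0.1919 + j1.106) S
|Y| = 1.122 S → |Z| = 1/|Y| = 0.8910 Ω, ∠Z = −∠Y = -80.15°
I = V/|Z| = 21.9/0.8910 = 24.58 A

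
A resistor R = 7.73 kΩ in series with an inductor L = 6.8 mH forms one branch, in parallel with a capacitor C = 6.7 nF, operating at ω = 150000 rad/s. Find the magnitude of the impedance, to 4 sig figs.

X_L = ωL = 1020 Ω
X_C = 1/(ωC) = 995.0 Ω
Branch 1 (R+jX_L): Z₁ = 7730 + j1020 Ω, |Z₁| = 7797 Ω
Branch 2 (−jX_C): Z₂ = −j995.0 Ω
Parallel: Z = Z₁Z₂/(Z₁+Z₂), |Z| = 1004 Ω, ∠Z = -82.67°

1004 Ω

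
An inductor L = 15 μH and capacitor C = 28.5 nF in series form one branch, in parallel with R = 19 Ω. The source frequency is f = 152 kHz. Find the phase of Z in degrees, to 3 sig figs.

-40.3°

ω = 2πf = 955000 rad/s
X_L = ωL = 14.3 Ω
X_C = 1/(ωC) = 36.7 Ω
Branch 1: Z₁ = R = 19.0 Ω
Branch 2 (series LC): Z₂ = j(X_L − X_C) = −j22.4 Ω
Parallel: Z = Z₁Z₂/(Z₁+Z₂), |Z| = 14.5 Ω, ∠Z = -40.3°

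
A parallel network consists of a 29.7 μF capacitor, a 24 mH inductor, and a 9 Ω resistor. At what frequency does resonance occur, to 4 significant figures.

ω₀ = 1/√(LC) = 1/√(0.024 × 2.97e-05) = 1184 rad/s
f₀ = ω₀/(2π) = 188.5 Hz

188.5 Hz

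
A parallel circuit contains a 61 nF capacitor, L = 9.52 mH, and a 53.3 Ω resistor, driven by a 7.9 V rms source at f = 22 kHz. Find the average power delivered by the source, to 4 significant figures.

ω = 2πf = 138200 rad/s
X_L = ωL = 1316 Ω
X_C = 1/(ωC) = 118.6 Ω
Parallel: admittances add. Y = 1/R + 1/(jωL) + jωC
Y = (0.01876 + j0.007672) S
|Y| = 0.02027 S → |Z| = 1/|Y| = 49.33 Ω, ∠Z = −∠Y = -22.24°
I = V/|Z| = 160.1 mA
P = VI cos φ = 7.9 × 0.1601 × cos(-22.24°) = 1.171 W

1.171 W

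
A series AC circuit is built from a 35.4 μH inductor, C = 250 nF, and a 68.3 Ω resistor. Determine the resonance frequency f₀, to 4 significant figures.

53.50 kHz

ω₀ = 1/√(LC) = 1/√(3.54e-05 × 2.5e-07) = 336100 rad/s
f₀ = ω₀/(2π) = 53.50 kHz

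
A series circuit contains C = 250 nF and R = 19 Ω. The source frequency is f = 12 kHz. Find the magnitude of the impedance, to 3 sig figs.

ω = 2πf = 75400 rad/s
X_C = 1/(ωC) = 53.1 Ω
Z = 19.0 − j53.1 Ω
|Z| = √(19.0² + 53.1²) = 56.4 Ω

56.4 Ω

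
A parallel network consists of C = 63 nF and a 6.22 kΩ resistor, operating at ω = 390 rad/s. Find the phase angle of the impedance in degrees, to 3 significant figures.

X_C = 1/(ωC) = 40700 Ω
Parallel: admittances add. Y = 1/R + jωC
Y = (0.000161 + j2.46e-05) S
|Y| = 0.000163 S → |Z| = 1/|Y| = 6150 Ω, ∠Z = −∠Y = -8.69°

-8.69°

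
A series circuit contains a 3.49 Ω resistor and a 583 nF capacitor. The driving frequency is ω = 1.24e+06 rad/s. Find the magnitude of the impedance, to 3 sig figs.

X_C = 1/(ωC) = 1.38 Ω
Z = 3.49 − j1.38 Ω
|Z| = √(3.49² + 1.38²) = 3.75 Ω

3.75 Ω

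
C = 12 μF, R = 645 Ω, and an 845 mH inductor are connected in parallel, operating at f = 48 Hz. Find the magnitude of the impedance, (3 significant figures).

ω = 2πf = 301.6 rad/s
X_L = ωL = 255 Ω
X_C = 1/(ωC) = 276 Ω
Parallel: admittances add. Y = 1/R + 1/(jωL) + jωC
Y = (0.00155 − j0.000305) S
|Y| = 0.00158 S → |Z| = 1/|Y| = 633 Ω, ∠Z = −∠Y = 11.1°

633 Ω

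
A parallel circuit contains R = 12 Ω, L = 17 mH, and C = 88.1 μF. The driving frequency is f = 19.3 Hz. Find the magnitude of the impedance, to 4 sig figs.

2.076 Ω

ω = 2πf = 121.3 rad/s
X_L = ωL = 2.062 Ω
X_C = 1/(ωC) = 93.60 Ω
Parallel: admittances add. Y = 1/R + 1/(jωL) + jωC
Y = (0.08333 − j0.4744) S
|Y| = 0.4817 S → |Z| = 1/|Y| = 2.076 Ω, ∠Z = −∠Y = 80.04°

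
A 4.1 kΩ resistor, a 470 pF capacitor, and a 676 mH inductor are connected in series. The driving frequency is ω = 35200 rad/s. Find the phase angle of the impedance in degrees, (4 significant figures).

-83.62°

X_L = ωL = 23800 Ω
X_C = 1/(ωC) = 60440 Ω
Net reactance X = X_L − X_C = -36650 Ω
Z = 4100 − j36650 Ω
|Z| = √(4100² + 36650²) = 36880 Ω
∠Z = arctan(-36650/4100) = -83.62°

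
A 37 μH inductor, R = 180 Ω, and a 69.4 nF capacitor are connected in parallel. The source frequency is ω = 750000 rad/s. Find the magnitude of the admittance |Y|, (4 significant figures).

16.95 mS

X_L = ωL = 27.75 Ω
X_C = 1/(ωC) = 19.21 Ω
Parallel: admittances add. Y = 1/R + 1/(jωL) + jωC
Y = (0.005556 + j0.01601) S
|Y| = 0.01695 S → |Z| = 1/|Y| = 59.00 Ω, ∠Z = −∠Y = -70.87°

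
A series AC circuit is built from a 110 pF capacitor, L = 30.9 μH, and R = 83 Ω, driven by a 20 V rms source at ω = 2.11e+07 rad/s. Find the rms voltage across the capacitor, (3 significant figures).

36.5 V

X_L = ωL = 652 Ω
X_C = 1/(ωC) = 431 Ω
Net reactance X = X_L − X_C = 221 Ω
Z = 83.0 + j221 Ω
|Z| = √(83.0² + 221²) = 236 Ω
I = V/|Z| = 84.7 mA
V_C = I·|Z_C| = 0.0847 × 431 = 36.5 V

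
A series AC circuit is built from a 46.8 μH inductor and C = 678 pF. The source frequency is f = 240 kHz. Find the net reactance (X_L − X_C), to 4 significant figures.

-907.5 Ω

ω = 2πf = 1.508e+06 rad/s
X_L = ωL = 70.57 Ω
X_C = 1/(ωC) = 978.1 Ω
X = 70.57 − 978.1 = -907.5 Ω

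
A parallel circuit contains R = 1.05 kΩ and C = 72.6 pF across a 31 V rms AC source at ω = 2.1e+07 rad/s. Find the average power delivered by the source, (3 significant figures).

915 mW

X_C = 1/(ωC) = 656 Ω
Parallel: admittances add. Y = 1/R + jωC
Y = (0.000952 + j0.00152) S
|Y| = 0.00180 S → |Z| = 1/|Y| = 556 Ω, ∠Z = −∠Y = -58.0°
I = V/|Z| = 55.7 mA
P = VI cos φ = 31 × 0.0557 × cos(-58.0°) = 915 mW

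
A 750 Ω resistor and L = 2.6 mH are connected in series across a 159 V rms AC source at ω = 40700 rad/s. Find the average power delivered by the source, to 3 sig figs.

33.1 W

X_L = ωL = 106 Ω
Z = 750 + j106 Ω
|Z| = √(750² + 106²) = 757 Ω
∠Z = arctan(106/750) = 8.03°
I = V/|Z| = 210 mA
P = VI cos φ = 159 × 0.210 × cos(8.03°) = 33.1 W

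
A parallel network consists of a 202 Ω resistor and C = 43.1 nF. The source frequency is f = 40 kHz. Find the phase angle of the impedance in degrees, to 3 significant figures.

ω = 2πf = 251300 rad/s
X_C = 1/(ωC) = 92.3 Ω
Parallel: admittances add. Y = 1/R + jωC
Y = (0.00495 + j0.0108) S
|Y| = 0.0119 S → |Z| = 1/|Y| = 84.0 Ω, ∠Z = −∠Y = -65.4°

-65.4°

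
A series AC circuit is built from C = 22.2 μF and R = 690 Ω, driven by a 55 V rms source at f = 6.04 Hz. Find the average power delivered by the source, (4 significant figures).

ω = 2πf = 37.95 rad/s
X_C = 1/(ωC) = 1187 Ω
Z = 690.0 − j1187 Ω
|Z| = √(690.0² + 1187²) = 1373 Ω
∠Z = arctan(-1187/690.0) = -59.83°
I = V/|Z| = 40.06 mA
P = VI cos φ = 55 × 0.04006 × cos(-59.83°) = 1.107 W

1.107 W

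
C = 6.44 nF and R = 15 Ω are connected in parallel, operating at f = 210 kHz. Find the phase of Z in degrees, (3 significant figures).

-7.26°

ω = 2πf = 1.319e+06 rad/s
X_C = 1/(ωC) = 118 Ω
Parallel: admittances add. Y = 1/R + jωC
Y = (0.0667 + j0.00850) S
|Y| = 0.0672 S → |Z| = 1/|Y| = 14.9 Ω, ∠Z = −∠Y = -7.26°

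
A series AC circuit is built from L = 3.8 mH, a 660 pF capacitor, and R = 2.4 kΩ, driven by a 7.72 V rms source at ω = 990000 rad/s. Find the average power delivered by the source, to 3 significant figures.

13.3 mW

X_L = ωL = 3760 Ω
X_C = 1/(ωC) = 1530 Ω
Net reactance X = X_L − X_C = 2230 Ω
Z = 2400 + j2230 Ω
|Z| = √(2400² + 2230²) = 3280 Ω
∠Z = arctan(2230/2400) = 42.9°
I = V/|Z| = 2.36 mA
P = VI cos φ = 7.72 × 0.00236 × cos(42.9°) = 13.3 mW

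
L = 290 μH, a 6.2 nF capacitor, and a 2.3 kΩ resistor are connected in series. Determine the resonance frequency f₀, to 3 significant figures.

119 kHz

ω₀ = 1/√(LC) = 1/√(0.00029 × 6.2e-09) = 745800 rad/s
f₀ = ω₀/(2π) = 119 kHz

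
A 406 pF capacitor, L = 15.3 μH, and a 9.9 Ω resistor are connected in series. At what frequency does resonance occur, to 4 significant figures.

2.019 MHz

ω₀ = 1/√(LC) = 1/√(1.53e-05 × 4.06e-10) = 1.269e+07 rad/s
f₀ = ω₀/(2π) = 2.019 MHz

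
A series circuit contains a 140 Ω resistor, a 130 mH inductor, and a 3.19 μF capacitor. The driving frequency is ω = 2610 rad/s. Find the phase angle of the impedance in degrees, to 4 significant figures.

X_L = ωL = 339.3 Ω
X_C = 1/(ωC) = 120.1 Ω
Net reactance X = X_L − X_C = 219.2 Ω
Z = 140.0 + j219.2 Ω
|Z| = √(140.0² + 219.2²) = 260.1 Ω
∠Z = arctan(219.2/140.0) = 57.43°

57.43°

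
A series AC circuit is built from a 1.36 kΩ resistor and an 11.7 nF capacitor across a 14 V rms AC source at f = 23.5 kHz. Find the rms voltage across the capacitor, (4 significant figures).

5.483 V

ω = 2πf = 147700 rad/s
X_C = 1/(ωC) = 578.9 Ω
Z = 1360 − j578.9 Ω
|Z| = √(1360² + 578.9²) = 1478 Ω
I = V/|Z| = 9.472 mA
V_C = I·|Z_C| = 0.009472 × 578.9 = 5.483 V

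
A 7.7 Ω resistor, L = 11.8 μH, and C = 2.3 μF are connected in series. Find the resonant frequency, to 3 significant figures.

ω₀ = 1/√(LC) = 1/√(1.18e-05 × 2.3e-06) = 192000 rad/s
f₀ = ω₀/(2π) = 30.6 kHz

30.6 kHz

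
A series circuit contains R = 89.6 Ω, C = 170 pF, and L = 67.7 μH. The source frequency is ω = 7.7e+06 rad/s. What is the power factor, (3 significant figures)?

0.346

X_L = ωL = 521 Ω
X_C = 1/(ωC) = 764 Ω
Net reactance X = X_L − X_C = -243 Ω
Z = 89.6 − j243 Ω
|Z| = √(89.6² + 243²) = 259 Ω
∠Z = arctan(-243/89.6) = -69.7°
cos φ = cos(-69.7°) = 0.346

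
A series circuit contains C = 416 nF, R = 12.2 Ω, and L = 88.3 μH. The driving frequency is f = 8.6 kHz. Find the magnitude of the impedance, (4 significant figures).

41.55 Ω

ω = 2πf = 54040 rad/s
X_L = ωL = 4.771 Ω
X_C = 1/(ωC) = 44.49 Ω
Net reactance X = X_L − X_C = -39.72 Ω
Z = 12.20 − j39.72 Ω
|Z| = √(12.20² + 39.72²) = 41.55 Ω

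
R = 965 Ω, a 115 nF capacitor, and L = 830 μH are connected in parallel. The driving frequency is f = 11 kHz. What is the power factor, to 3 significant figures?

0.109

ω = 2πf = 69120 rad/s
X_L = ωL = 57.4 Ω
X_C = 1/(ωC) = 126 Ω
Parallel: admittances add. Y = 1/R + 1/(jωL) + jωC
Y = (0.00104 − j0.00948) S
|Y| = 0.00954 S → |Z| = 1/|Y| = 105 Ω, ∠Z = −∠Y = 83.8°
cos φ = cos(83.8°) = 0.109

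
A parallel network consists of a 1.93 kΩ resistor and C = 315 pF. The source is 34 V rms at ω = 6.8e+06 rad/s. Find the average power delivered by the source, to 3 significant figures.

599 mW

X_C = 1/(ωC) = 467 Ω
Parallel: admittances add. Y = 1/R + jωC
Y = (0.000518 + j0.00214) S
|Y| = 0.00220 S → |Z| = 1/|Y| = 454 Ω, ∠Z = −∠Y = -76.4°
I = V/|Z| = 74.9 mA
P = VI cos φ = 34 × 0.0749 × cos(-76.4°) = 599 mW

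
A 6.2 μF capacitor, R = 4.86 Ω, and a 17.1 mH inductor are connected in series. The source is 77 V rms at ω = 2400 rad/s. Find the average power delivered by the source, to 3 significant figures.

40.7 W

X_L = ωL = 41.0 Ω
X_C = 1/(ωC) = 67.2 Ω
Net reactance X = X_L − X_C = -26.2 Ω
Z = 4.86 − j26.2 Ω
|Z| = √(4.86² + 26.2²) = 26.6 Ω
∠Z = arctan(-26.2/4.86) = -79.5°
I = V/|Z| = 2.89 A
P = VI cos φ = 77 × 2.89 × cos(-79.5°) = 40.7 W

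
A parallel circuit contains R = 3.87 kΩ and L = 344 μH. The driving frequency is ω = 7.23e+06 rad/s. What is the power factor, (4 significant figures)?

X_L = ωL = 2487 Ω
Parallel: admittances add. Y = 1/R + 1/(jωL)
Y = (0.0002584 − j0.0004021) S
|Y| = 0.0004779 S → |Z| = 1/|Y| = 2092 Ω, ∠Z = −∠Y = 57.27°
cos φ = cos(57.27°) = 0.5406

0.5406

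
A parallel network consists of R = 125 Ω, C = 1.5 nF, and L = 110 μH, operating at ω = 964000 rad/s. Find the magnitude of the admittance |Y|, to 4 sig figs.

11.30 mS

X_L = ωL = 106.0 Ω
X_C = 1/(ωC) = 691.6 Ω
Parallel: admittances add. Y = 1/R + 1/(jωL) + jωC
Y = (0.008000 − j0.007984) S
|Y| = 0.01130 S → |Z| = 1/|Y| = 88.47 Ω, ∠Z = −∠Y = 44.94°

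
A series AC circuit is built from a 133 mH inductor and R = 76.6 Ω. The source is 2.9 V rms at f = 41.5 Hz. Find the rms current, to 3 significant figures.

34.5 mA

ω = 2πf = 260.8 rad/s
X_L = ωL = 34.7 Ω
Z = 76.6 + j34.7 Ω
|Z| = √(76.6² + 34.7²) = 84.1 Ω
I = V/|Z| = 2.9/84.1 = 34.5 mA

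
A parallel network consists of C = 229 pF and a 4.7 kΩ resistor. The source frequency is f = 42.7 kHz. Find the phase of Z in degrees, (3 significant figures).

ω = 2πf = 268300 rad/s
X_C = 1/(ωC) = 16300 Ω
Parallel: admittances add. Y = 1/R + jωC
Y = (0.000213 + j6.14e-05) S
|Y| = 0.000221 S → |Z| = 1/|Y| = 4520 Ω, ∠Z = −∠Y = -16.1°

-16.1°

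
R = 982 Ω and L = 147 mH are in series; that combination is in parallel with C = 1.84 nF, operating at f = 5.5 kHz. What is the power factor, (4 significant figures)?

ω = 2πf = 34560 rad/s
X_L = ωL = 5080 Ω
X_C = 1/(ωC) = 15730 Ω
Branch 1 (R+jX_L): Z₁ = 982.0 + j5080 Ω, |Z₁| = 5174 Ω
Branch 2 (−jX_C): Z₂ = −j15730 Ω
Parallel: Z = Z₁Z₂/(Z₁+Z₂), |Z| = 7610 Ω, ∠Z = 73.79°
cos φ = cos(73.79°) = 0.2792

0.2792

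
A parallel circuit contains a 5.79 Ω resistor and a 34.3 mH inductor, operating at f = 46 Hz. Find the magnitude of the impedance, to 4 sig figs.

ω = 2πf = 289.0 rad/s
X_L = ωL = 9.914 Ω
Parallel: admittances add. Y = 1/R + 1/(jωL)
Y = (0.1727 − j0.1009) S
|Y| = 0.2000 S → |Z| = 1/|Y| = 5.000 Ω, ∠Z = −∠Y = 30.29°

5.000 Ω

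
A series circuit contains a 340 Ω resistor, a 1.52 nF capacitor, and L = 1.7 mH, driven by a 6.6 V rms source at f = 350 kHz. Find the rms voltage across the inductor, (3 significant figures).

ω = 2πf = 2.199e+06 rad/s
X_L = ωL = 3740 Ω
X_C = 1/(ωC) = 299 Ω
Net reactance X = X_L − X_C = 3440 Ω
Z = 340 + j3440 Ω
|Z| = √(340² + 3440²) = 3460 Ω
I = V/|Z| = 1.91 mA
V_L = I·|Z_L| = 0.00191 × 3740 = 7.14 V

7.14 V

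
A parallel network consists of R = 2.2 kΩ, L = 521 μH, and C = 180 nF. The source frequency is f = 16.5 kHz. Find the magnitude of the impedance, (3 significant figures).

ω = 2πf = 103700 rad/s
X_L = ωL = 54.0 Ω
X_C = 1/(ωC) = 53.6 Ω
Parallel: admittances add. Y = 1/R + 1/(jωL) + jωC
Y = (0.000455 + j0.000147) S
|Y| = 0.000478 S → |Z| = 1/|Y| = 2090 Ω, ∠Z = −∠Y = -17.9°

2090 Ω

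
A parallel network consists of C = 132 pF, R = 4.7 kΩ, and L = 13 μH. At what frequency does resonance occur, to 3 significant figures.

ω₀ = 1/√(LC) = 1/√(1.3e-05 × 1.32e-10) = 2.414e+07 rad/s
f₀ = ω₀/(2π) = 3.84 MHz

3.84 MHz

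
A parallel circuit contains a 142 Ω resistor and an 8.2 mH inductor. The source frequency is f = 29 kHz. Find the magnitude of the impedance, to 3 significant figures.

141 Ω

ω = 2πf = 182200 rad/s
X_L = ωL = 1490 Ω
Parallel: admittances add. Y = 1/R + 1/(jωL)
Y = (0.00704 − j0.000669) S
|Y| = 0.00707 S → |Z| = 1/|Y| = 141 Ω, ∠Z = −∠Y = 5.43°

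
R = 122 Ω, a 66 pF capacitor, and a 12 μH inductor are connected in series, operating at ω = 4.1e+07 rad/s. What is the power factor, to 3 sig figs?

X_L = ωL = 492 Ω
X_C = 1/(ωC) = 370 Ω
Net reactance X = X_L − X_C = 122 Ω
Z = 122 + j122 Ω
|Z| = √(122² + 122²) = 173 Ω
∠Z = arctan(122/122) = 45.1°
cos φ = cos(45.1°) = 0.706

0.706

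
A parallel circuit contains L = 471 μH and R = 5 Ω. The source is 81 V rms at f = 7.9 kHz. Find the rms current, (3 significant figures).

16.6 A

ω = 2πf = 49640 rad/s
X_L = ωL = 23.4 Ω
Parallel: admittances add. Y = 1/R + 1/(jωL)
Y = (0.200 − j0.0428) S
|Y| = 0.205 S → |Z| = 1/|Y| = 4.89 Ω, ∠Z = −∠Y = 12.1°
I = V/|Z| = 81/4.89 = 16.6 A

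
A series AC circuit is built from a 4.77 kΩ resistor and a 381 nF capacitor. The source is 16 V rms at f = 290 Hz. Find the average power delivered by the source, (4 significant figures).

ω = 2πf = 1822 rad/s
X_C = 1/(ωC) = 1440 Ω
Z = 4770 − j1440 Ω
|Z| = √(4770² + 1440²) = 4983 Ω
∠Z = arctan(-1440/4770) = -16.80°
I = V/|Z| = 3.211 mA
P = VI cos φ = 16 × 0.003211 × cos(-16.80°) = 49.18 mW

49.18 mW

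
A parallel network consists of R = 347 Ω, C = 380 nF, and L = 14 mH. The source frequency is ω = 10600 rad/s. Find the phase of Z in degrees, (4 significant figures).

43.25°

X_L = ωL = 148.4 Ω
X_C = 1/(ωC) = 248.3 Ω
Parallel: admittances add. Y = 1/R + 1/(jωL) + jωC
Y = (0.002882 − j0.002711) S
|Y| = 0.003956 S → |Z| = 1/|Y| = 252.8 Ω, ∠Z = −∠Y = 43.25°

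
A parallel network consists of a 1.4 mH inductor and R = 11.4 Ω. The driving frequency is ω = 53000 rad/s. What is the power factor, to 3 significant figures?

X_L = ωL = 74.2 Ω
Parallel: admittances add. Y = 1/R + 1/(jωL)
Y = (0.0877 − j0.0135) S
|Y| = 0.0887 S → |Z| = 1/|Y| = 11.3 Ω, ∠Z = −∠Y = 8.73°
cos φ = cos(8.73°) = 0.988

0.988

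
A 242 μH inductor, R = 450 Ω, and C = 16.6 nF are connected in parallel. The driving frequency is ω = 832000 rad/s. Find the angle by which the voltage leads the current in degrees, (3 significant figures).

X_L = ωL = 201 Ω
X_C = 1/(ωC) = 72.4 Ω
Parallel: admittances add. Y = 1/R + 1/(jωL) + jωC
Y = (0.00222 + j0.00884) S
|Y| = 0.00912 S → |Z| = 1/|Y| = 110 Ω, ∠Z = −∠Y = -75.9°

-75.9°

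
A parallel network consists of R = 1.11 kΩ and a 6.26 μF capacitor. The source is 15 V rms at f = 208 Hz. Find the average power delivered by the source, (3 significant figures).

203 mW

ω = 2πf = 1307 rad/s
X_C = 1/(ωC) = 122 Ω
Parallel: admittances add. Y = 1/R + jωC
Y = (0.000901 + j0.00818) S
|Y| = 0.00823 S → |Z| = 1/|Y| = 121 Ω, ∠Z = −∠Y = -83.7°
I = V/|Z| = 123 mA
P = VI cos φ = 15 × 0.123 × cos(-83.7°) = 203 mW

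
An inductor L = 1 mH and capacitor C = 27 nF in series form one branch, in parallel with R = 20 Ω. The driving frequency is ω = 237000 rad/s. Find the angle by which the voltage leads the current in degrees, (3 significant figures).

X_L = ωL = 237 Ω
X_C = 1/(ωC) = 156 Ω
Branch 1: Z₁ = R = 20.0 Ω
Branch 2 (series LC): Z₂ = j(X_L − X_C) = j80.7 Ω
Parallel: Z = Z₁Z₂/(Z₁+Z₂), |Z| = 19.4 Ω, ∠Z = 13.9°

13.9°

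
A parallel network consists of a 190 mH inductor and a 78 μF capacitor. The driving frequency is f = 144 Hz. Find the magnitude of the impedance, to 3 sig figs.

15.4 Ω

ω = 2πf = 904.8 rad/s
X_L = ωL = 172 Ω
X_C = 1/(ωC) = 14.2 Ω
Parallel: admittances add. Y = 1/(jωL) + jωC
Y = (0 + j0.0648) S
|Y| = 0.0648 S → |Z| = 1/|Y| = 15.4 Ω, ∠Z = −∠Y = -90.0°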